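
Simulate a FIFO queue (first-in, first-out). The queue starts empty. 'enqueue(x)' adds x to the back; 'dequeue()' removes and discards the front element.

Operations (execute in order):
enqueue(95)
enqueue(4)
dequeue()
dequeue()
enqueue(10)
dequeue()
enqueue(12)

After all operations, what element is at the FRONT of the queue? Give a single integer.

Answer: 12

Derivation:
enqueue(95): queue = [95]
enqueue(4): queue = [95, 4]
dequeue(): queue = [4]
dequeue(): queue = []
enqueue(10): queue = [10]
dequeue(): queue = []
enqueue(12): queue = [12]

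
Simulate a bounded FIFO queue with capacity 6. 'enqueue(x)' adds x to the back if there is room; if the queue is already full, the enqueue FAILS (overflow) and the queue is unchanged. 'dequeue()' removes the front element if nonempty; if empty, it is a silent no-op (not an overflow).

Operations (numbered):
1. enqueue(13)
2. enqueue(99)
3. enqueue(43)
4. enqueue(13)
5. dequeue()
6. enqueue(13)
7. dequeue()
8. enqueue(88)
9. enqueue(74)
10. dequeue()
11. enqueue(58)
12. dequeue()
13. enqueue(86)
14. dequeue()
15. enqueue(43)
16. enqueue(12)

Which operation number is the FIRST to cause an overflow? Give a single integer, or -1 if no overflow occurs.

1. enqueue(13): size=1
2. enqueue(99): size=2
3. enqueue(43): size=3
4. enqueue(13): size=4
5. dequeue(): size=3
6. enqueue(13): size=4
7. dequeue(): size=3
8. enqueue(88): size=4
9. enqueue(74): size=5
10. dequeue(): size=4
11. enqueue(58): size=5
12. dequeue(): size=4
13. enqueue(86): size=5
14. dequeue(): size=4
15. enqueue(43): size=5
16. enqueue(12): size=6

Answer: -1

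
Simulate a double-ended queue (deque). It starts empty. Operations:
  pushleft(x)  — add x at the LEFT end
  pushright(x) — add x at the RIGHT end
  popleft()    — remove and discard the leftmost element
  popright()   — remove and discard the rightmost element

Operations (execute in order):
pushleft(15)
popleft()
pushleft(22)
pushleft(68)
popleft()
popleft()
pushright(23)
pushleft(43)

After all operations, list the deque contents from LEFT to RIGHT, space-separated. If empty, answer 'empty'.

pushleft(15): [15]
popleft(): []
pushleft(22): [22]
pushleft(68): [68, 22]
popleft(): [22]
popleft(): []
pushright(23): [23]
pushleft(43): [43, 23]

Answer: 43 23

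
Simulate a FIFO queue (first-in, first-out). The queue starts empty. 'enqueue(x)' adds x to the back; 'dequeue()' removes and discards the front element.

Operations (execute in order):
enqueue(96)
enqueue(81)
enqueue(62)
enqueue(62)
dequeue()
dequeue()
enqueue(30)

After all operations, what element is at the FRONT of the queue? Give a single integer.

enqueue(96): queue = [96]
enqueue(81): queue = [96, 81]
enqueue(62): queue = [96, 81, 62]
enqueue(62): queue = [96, 81, 62, 62]
dequeue(): queue = [81, 62, 62]
dequeue(): queue = [62, 62]
enqueue(30): queue = [62, 62, 30]

Answer: 62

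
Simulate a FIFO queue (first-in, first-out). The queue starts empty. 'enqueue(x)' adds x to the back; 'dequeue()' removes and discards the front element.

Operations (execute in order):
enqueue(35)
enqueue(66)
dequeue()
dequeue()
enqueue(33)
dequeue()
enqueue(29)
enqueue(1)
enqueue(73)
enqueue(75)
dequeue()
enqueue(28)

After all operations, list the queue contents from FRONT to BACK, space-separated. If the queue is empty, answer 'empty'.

enqueue(35): [35]
enqueue(66): [35, 66]
dequeue(): [66]
dequeue(): []
enqueue(33): [33]
dequeue(): []
enqueue(29): [29]
enqueue(1): [29, 1]
enqueue(73): [29, 1, 73]
enqueue(75): [29, 1, 73, 75]
dequeue(): [1, 73, 75]
enqueue(28): [1, 73, 75, 28]

Answer: 1 73 75 28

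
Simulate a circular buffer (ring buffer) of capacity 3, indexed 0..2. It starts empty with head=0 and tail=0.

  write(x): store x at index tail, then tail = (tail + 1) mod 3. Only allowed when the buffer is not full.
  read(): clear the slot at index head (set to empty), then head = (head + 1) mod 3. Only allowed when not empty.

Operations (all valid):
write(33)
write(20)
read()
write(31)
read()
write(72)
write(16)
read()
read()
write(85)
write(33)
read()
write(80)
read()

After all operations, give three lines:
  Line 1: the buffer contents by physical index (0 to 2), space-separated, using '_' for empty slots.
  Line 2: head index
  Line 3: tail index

Answer: 33 80 _
0
2

Derivation:
write(33): buf=[33 _ _], head=0, tail=1, size=1
write(20): buf=[33 20 _], head=0, tail=2, size=2
read(): buf=[_ 20 _], head=1, tail=2, size=1
write(31): buf=[_ 20 31], head=1, tail=0, size=2
read(): buf=[_ _ 31], head=2, tail=0, size=1
write(72): buf=[72 _ 31], head=2, tail=1, size=2
write(16): buf=[72 16 31], head=2, tail=2, size=3
read(): buf=[72 16 _], head=0, tail=2, size=2
read(): buf=[_ 16 _], head=1, tail=2, size=1
write(85): buf=[_ 16 85], head=1, tail=0, size=2
write(33): buf=[33 16 85], head=1, tail=1, size=3
read(): buf=[33 _ 85], head=2, tail=1, size=2
write(80): buf=[33 80 85], head=2, tail=2, size=3
read(): buf=[33 80 _], head=0, tail=2, size=2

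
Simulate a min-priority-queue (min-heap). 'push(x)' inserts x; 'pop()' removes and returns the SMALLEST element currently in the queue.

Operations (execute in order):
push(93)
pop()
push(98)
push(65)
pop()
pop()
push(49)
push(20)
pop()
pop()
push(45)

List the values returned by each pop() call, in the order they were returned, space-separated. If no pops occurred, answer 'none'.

Answer: 93 65 98 20 49

Derivation:
push(93): heap contents = [93]
pop() → 93: heap contents = []
push(98): heap contents = [98]
push(65): heap contents = [65, 98]
pop() → 65: heap contents = [98]
pop() → 98: heap contents = []
push(49): heap contents = [49]
push(20): heap contents = [20, 49]
pop() → 20: heap contents = [49]
pop() → 49: heap contents = []
push(45): heap contents = [45]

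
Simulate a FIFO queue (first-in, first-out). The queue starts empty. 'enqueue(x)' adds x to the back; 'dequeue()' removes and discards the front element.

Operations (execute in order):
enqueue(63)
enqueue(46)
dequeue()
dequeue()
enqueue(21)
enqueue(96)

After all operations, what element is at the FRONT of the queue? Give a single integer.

Answer: 21

Derivation:
enqueue(63): queue = [63]
enqueue(46): queue = [63, 46]
dequeue(): queue = [46]
dequeue(): queue = []
enqueue(21): queue = [21]
enqueue(96): queue = [21, 96]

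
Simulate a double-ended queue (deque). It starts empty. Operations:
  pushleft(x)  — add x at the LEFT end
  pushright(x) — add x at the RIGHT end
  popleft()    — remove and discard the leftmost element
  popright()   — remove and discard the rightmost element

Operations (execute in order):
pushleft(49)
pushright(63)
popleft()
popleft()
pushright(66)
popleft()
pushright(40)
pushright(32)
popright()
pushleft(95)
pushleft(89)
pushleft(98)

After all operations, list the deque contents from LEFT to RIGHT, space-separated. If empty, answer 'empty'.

pushleft(49): [49]
pushright(63): [49, 63]
popleft(): [63]
popleft(): []
pushright(66): [66]
popleft(): []
pushright(40): [40]
pushright(32): [40, 32]
popright(): [40]
pushleft(95): [95, 40]
pushleft(89): [89, 95, 40]
pushleft(98): [98, 89, 95, 40]

Answer: 98 89 95 40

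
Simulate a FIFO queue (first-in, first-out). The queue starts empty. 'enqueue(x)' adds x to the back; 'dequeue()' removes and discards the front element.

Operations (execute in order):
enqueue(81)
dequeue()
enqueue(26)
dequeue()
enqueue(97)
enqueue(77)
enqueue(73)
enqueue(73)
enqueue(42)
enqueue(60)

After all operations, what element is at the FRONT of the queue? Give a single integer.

enqueue(81): queue = [81]
dequeue(): queue = []
enqueue(26): queue = [26]
dequeue(): queue = []
enqueue(97): queue = [97]
enqueue(77): queue = [97, 77]
enqueue(73): queue = [97, 77, 73]
enqueue(73): queue = [97, 77, 73, 73]
enqueue(42): queue = [97, 77, 73, 73, 42]
enqueue(60): queue = [97, 77, 73, 73, 42, 60]

Answer: 97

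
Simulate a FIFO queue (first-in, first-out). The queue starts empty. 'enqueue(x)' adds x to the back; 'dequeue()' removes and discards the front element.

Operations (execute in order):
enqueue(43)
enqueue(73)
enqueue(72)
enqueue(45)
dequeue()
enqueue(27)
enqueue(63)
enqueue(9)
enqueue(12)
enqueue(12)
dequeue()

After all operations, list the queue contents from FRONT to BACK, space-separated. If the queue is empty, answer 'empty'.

Answer: 72 45 27 63 9 12 12

Derivation:
enqueue(43): [43]
enqueue(73): [43, 73]
enqueue(72): [43, 73, 72]
enqueue(45): [43, 73, 72, 45]
dequeue(): [73, 72, 45]
enqueue(27): [73, 72, 45, 27]
enqueue(63): [73, 72, 45, 27, 63]
enqueue(9): [73, 72, 45, 27, 63, 9]
enqueue(12): [73, 72, 45, 27, 63, 9, 12]
enqueue(12): [73, 72, 45, 27, 63, 9, 12, 12]
dequeue(): [72, 45, 27, 63, 9, 12, 12]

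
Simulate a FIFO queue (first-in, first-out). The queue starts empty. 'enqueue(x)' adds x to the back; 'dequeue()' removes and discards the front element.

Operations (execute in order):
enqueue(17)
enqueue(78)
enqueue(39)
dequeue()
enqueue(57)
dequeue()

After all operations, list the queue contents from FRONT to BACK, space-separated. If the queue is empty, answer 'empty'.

enqueue(17): [17]
enqueue(78): [17, 78]
enqueue(39): [17, 78, 39]
dequeue(): [78, 39]
enqueue(57): [78, 39, 57]
dequeue(): [39, 57]

Answer: 39 57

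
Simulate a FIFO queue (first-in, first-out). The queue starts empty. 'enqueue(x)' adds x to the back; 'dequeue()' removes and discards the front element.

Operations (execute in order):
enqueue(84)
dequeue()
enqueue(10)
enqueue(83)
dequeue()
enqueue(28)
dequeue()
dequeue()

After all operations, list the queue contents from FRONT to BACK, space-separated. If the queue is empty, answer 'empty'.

enqueue(84): [84]
dequeue(): []
enqueue(10): [10]
enqueue(83): [10, 83]
dequeue(): [83]
enqueue(28): [83, 28]
dequeue(): [28]
dequeue(): []

Answer: empty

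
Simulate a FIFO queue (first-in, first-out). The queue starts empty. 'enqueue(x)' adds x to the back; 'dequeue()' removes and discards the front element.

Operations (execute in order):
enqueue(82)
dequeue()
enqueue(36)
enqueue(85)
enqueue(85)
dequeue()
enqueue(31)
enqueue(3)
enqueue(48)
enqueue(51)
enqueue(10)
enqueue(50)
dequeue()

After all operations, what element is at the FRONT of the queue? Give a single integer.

Answer: 85

Derivation:
enqueue(82): queue = [82]
dequeue(): queue = []
enqueue(36): queue = [36]
enqueue(85): queue = [36, 85]
enqueue(85): queue = [36, 85, 85]
dequeue(): queue = [85, 85]
enqueue(31): queue = [85, 85, 31]
enqueue(3): queue = [85, 85, 31, 3]
enqueue(48): queue = [85, 85, 31, 3, 48]
enqueue(51): queue = [85, 85, 31, 3, 48, 51]
enqueue(10): queue = [85, 85, 31, 3, 48, 51, 10]
enqueue(50): queue = [85, 85, 31, 3, 48, 51, 10, 50]
dequeue(): queue = [85, 31, 3, 48, 51, 10, 50]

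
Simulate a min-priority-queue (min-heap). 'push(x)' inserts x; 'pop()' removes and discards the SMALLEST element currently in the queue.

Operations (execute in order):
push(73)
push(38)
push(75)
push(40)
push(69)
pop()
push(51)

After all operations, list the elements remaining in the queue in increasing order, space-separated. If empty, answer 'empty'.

Answer: 40 51 69 73 75

Derivation:
push(73): heap contents = [73]
push(38): heap contents = [38, 73]
push(75): heap contents = [38, 73, 75]
push(40): heap contents = [38, 40, 73, 75]
push(69): heap contents = [38, 40, 69, 73, 75]
pop() → 38: heap contents = [40, 69, 73, 75]
push(51): heap contents = [40, 51, 69, 73, 75]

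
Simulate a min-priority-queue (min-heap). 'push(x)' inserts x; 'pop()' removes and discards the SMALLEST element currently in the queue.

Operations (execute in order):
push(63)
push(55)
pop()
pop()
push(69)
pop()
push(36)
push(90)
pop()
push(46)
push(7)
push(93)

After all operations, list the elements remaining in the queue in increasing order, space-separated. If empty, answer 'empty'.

Answer: 7 46 90 93

Derivation:
push(63): heap contents = [63]
push(55): heap contents = [55, 63]
pop() → 55: heap contents = [63]
pop() → 63: heap contents = []
push(69): heap contents = [69]
pop() → 69: heap contents = []
push(36): heap contents = [36]
push(90): heap contents = [36, 90]
pop() → 36: heap contents = [90]
push(46): heap contents = [46, 90]
push(7): heap contents = [7, 46, 90]
push(93): heap contents = [7, 46, 90, 93]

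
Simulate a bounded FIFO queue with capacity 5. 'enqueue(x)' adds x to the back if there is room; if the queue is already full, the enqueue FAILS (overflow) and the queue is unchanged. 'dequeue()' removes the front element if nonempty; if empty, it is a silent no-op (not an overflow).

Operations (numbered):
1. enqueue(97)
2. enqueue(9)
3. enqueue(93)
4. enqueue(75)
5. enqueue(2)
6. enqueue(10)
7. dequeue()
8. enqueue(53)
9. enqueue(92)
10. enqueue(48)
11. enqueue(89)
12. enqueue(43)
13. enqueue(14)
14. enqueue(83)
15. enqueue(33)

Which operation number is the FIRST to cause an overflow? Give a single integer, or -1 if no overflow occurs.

1. enqueue(97): size=1
2. enqueue(9): size=2
3. enqueue(93): size=3
4. enqueue(75): size=4
5. enqueue(2): size=5
6. enqueue(10): size=5=cap → OVERFLOW (fail)
7. dequeue(): size=4
8. enqueue(53): size=5
9. enqueue(92): size=5=cap → OVERFLOW (fail)
10. enqueue(48): size=5=cap → OVERFLOW (fail)
11. enqueue(89): size=5=cap → OVERFLOW (fail)
12. enqueue(43): size=5=cap → OVERFLOW (fail)
13. enqueue(14): size=5=cap → OVERFLOW (fail)
14. enqueue(83): size=5=cap → OVERFLOW (fail)
15. enqueue(33): size=5=cap → OVERFLOW (fail)

Answer: 6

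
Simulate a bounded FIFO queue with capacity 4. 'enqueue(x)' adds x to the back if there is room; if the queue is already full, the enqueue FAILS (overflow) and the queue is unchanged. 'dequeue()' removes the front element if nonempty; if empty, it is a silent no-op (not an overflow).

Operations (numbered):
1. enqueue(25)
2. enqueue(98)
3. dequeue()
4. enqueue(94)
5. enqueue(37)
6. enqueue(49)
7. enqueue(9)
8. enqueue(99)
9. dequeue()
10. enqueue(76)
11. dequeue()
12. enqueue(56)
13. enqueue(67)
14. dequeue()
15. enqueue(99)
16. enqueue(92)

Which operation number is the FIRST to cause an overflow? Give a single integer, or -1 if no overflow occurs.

Answer: 7

Derivation:
1. enqueue(25): size=1
2. enqueue(98): size=2
3. dequeue(): size=1
4. enqueue(94): size=2
5. enqueue(37): size=3
6. enqueue(49): size=4
7. enqueue(9): size=4=cap → OVERFLOW (fail)
8. enqueue(99): size=4=cap → OVERFLOW (fail)
9. dequeue(): size=3
10. enqueue(76): size=4
11. dequeue(): size=3
12. enqueue(56): size=4
13. enqueue(67): size=4=cap → OVERFLOW (fail)
14. dequeue(): size=3
15. enqueue(99): size=4
16. enqueue(92): size=4=cap → OVERFLOW (fail)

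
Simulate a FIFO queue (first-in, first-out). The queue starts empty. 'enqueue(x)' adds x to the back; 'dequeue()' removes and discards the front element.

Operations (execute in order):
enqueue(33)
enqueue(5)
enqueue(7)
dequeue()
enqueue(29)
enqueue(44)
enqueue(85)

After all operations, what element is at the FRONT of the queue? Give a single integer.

Answer: 5

Derivation:
enqueue(33): queue = [33]
enqueue(5): queue = [33, 5]
enqueue(7): queue = [33, 5, 7]
dequeue(): queue = [5, 7]
enqueue(29): queue = [5, 7, 29]
enqueue(44): queue = [5, 7, 29, 44]
enqueue(85): queue = [5, 7, 29, 44, 85]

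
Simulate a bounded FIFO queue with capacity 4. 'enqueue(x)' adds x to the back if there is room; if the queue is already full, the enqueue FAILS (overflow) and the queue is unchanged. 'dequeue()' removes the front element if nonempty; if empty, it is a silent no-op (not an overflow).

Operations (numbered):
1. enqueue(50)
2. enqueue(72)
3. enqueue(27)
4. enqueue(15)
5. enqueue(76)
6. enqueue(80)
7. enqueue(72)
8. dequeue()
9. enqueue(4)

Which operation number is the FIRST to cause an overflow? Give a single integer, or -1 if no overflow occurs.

Answer: 5

Derivation:
1. enqueue(50): size=1
2. enqueue(72): size=2
3. enqueue(27): size=3
4. enqueue(15): size=4
5. enqueue(76): size=4=cap → OVERFLOW (fail)
6. enqueue(80): size=4=cap → OVERFLOW (fail)
7. enqueue(72): size=4=cap → OVERFLOW (fail)
8. dequeue(): size=3
9. enqueue(4): size=4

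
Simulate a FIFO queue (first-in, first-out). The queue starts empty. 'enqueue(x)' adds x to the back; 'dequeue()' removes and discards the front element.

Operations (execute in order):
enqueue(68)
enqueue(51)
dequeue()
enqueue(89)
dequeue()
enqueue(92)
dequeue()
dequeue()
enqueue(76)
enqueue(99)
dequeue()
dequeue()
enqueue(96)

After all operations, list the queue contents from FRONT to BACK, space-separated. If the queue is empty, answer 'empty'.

enqueue(68): [68]
enqueue(51): [68, 51]
dequeue(): [51]
enqueue(89): [51, 89]
dequeue(): [89]
enqueue(92): [89, 92]
dequeue(): [92]
dequeue(): []
enqueue(76): [76]
enqueue(99): [76, 99]
dequeue(): [99]
dequeue(): []
enqueue(96): [96]

Answer: 96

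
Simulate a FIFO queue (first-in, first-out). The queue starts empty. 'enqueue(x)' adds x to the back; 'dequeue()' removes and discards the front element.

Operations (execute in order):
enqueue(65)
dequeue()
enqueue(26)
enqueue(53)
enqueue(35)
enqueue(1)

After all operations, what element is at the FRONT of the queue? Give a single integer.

enqueue(65): queue = [65]
dequeue(): queue = []
enqueue(26): queue = [26]
enqueue(53): queue = [26, 53]
enqueue(35): queue = [26, 53, 35]
enqueue(1): queue = [26, 53, 35, 1]

Answer: 26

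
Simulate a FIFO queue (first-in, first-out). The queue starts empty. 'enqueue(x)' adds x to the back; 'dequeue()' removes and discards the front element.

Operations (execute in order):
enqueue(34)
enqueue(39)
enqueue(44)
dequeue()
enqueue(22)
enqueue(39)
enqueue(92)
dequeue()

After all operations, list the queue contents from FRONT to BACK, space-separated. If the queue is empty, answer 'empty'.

Answer: 44 22 39 92

Derivation:
enqueue(34): [34]
enqueue(39): [34, 39]
enqueue(44): [34, 39, 44]
dequeue(): [39, 44]
enqueue(22): [39, 44, 22]
enqueue(39): [39, 44, 22, 39]
enqueue(92): [39, 44, 22, 39, 92]
dequeue(): [44, 22, 39, 92]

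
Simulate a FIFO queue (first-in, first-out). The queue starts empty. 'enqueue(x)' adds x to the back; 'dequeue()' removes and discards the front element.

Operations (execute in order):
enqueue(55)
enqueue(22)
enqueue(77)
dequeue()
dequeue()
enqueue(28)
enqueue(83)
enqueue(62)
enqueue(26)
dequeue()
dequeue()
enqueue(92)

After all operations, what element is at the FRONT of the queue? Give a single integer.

enqueue(55): queue = [55]
enqueue(22): queue = [55, 22]
enqueue(77): queue = [55, 22, 77]
dequeue(): queue = [22, 77]
dequeue(): queue = [77]
enqueue(28): queue = [77, 28]
enqueue(83): queue = [77, 28, 83]
enqueue(62): queue = [77, 28, 83, 62]
enqueue(26): queue = [77, 28, 83, 62, 26]
dequeue(): queue = [28, 83, 62, 26]
dequeue(): queue = [83, 62, 26]
enqueue(92): queue = [83, 62, 26, 92]

Answer: 83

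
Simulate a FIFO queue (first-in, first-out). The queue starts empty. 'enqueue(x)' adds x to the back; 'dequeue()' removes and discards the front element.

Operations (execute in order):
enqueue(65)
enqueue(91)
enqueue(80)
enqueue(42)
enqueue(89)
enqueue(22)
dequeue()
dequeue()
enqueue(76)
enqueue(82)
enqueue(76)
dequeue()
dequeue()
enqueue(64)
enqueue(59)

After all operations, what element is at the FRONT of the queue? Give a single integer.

enqueue(65): queue = [65]
enqueue(91): queue = [65, 91]
enqueue(80): queue = [65, 91, 80]
enqueue(42): queue = [65, 91, 80, 42]
enqueue(89): queue = [65, 91, 80, 42, 89]
enqueue(22): queue = [65, 91, 80, 42, 89, 22]
dequeue(): queue = [91, 80, 42, 89, 22]
dequeue(): queue = [80, 42, 89, 22]
enqueue(76): queue = [80, 42, 89, 22, 76]
enqueue(82): queue = [80, 42, 89, 22, 76, 82]
enqueue(76): queue = [80, 42, 89, 22, 76, 82, 76]
dequeue(): queue = [42, 89, 22, 76, 82, 76]
dequeue(): queue = [89, 22, 76, 82, 76]
enqueue(64): queue = [89, 22, 76, 82, 76, 64]
enqueue(59): queue = [89, 22, 76, 82, 76, 64, 59]

Answer: 89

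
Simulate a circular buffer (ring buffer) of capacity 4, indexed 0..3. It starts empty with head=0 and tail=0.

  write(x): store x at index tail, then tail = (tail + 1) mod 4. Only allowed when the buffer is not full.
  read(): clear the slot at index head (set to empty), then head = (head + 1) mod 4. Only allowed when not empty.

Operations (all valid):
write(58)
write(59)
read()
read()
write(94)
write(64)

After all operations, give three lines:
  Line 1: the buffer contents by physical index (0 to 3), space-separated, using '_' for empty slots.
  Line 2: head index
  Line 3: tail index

Answer: _ _ 94 64
2
0

Derivation:
write(58): buf=[58 _ _ _], head=0, tail=1, size=1
write(59): buf=[58 59 _ _], head=0, tail=2, size=2
read(): buf=[_ 59 _ _], head=1, tail=2, size=1
read(): buf=[_ _ _ _], head=2, tail=2, size=0
write(94): buf=[_ _ 94 _], head=2, tail=3, size=1
write(64): buf=[_ _ 94 64], head=2, tail=0, size=2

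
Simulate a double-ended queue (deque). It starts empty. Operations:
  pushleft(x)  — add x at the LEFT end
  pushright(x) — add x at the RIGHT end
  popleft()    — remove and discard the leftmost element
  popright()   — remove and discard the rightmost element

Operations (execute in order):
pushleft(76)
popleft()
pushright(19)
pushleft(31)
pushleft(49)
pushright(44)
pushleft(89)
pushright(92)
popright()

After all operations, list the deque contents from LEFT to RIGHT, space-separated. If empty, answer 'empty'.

pushleft(76): [76]
popleft(): []
pushright(19): [19]
pushleft(31): [31, 19]
pushleft(49): [49, 31, 19]
pushright(44): [49, 31, 19, 44]
pushleft(89): [89, 49, 31, 19, 44]
pushright(92): [89, 49, 31, 19, 44, 92]
popright(): [89, 49, 31, 19, 44]

Answer: 89 49 31 19 44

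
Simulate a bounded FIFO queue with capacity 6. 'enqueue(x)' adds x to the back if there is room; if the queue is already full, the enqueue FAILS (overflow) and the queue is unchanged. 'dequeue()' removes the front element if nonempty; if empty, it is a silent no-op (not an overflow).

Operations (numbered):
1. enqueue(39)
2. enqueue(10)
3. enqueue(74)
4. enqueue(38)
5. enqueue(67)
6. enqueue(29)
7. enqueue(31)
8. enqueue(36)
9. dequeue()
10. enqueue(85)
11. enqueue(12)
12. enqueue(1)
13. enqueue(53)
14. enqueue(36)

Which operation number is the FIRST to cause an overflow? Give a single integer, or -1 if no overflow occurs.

Answer: 7

Derivation:
1. enqueue(39): size=1
2. enqueue(10): size=2
3. enqueue(74): size=3
4. enqueue(38): size=4
5. enqueue(67): size=5
6. enqueue(29): size=6
7. enqueue(31): size=6=cap → OVERFLOW (fail)
8. enqueue(36): size=6=cap → OVERFLOW (fail)
9. dequeue(): size=5
10. enqueue(85): size=6
11. enqueue(12): size=6=cap → OVERFLOW (fail)
12. enqueue(1): size=6=cap → OVERFLOW (fail)
13. enqueue(53): size=6=cap → OVERFLOW (fail)
14. enqueue(36): size=6=cap → OVERFLOW (fail)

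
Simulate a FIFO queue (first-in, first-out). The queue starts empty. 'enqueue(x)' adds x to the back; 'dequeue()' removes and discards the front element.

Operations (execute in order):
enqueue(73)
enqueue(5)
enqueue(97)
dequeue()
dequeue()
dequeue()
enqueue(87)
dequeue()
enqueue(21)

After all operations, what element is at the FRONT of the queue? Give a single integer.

Answer: 21

Derivation:
enqueue(73): queue = [73]
enqueue(5): queue = [73, 5]
enqueue(97): queue = [73, 5, 97]
dequeue(): queue = [5, 97]
dequeue(): queue = [97]
dequeue(): queue = []
enqueue(87): queue = [87]
dequeue(): queue = []
enqueue(21): queue = [21]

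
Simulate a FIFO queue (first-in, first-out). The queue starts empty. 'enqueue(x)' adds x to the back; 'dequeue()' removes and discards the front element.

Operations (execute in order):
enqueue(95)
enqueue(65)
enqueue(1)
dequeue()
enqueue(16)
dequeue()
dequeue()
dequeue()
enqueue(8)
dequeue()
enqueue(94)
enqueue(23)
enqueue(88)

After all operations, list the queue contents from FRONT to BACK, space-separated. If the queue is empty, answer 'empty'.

enqueue(95): [95]
enqueue(65): [95, 65]
enqueue(1): [95, 65, 1]
dequeue(): [65, 1]
enqueue(16): [65, 1, 16]
dequeue(): [1, 16]
dequeue(): [16]
dequeue(): []
enqueue(8): [8]
dequeue(): []
enqueue(94): [94]
enqueue(23): [94, 23]
enqueue(88): [94, 23, 88]

Answer: 94 23 88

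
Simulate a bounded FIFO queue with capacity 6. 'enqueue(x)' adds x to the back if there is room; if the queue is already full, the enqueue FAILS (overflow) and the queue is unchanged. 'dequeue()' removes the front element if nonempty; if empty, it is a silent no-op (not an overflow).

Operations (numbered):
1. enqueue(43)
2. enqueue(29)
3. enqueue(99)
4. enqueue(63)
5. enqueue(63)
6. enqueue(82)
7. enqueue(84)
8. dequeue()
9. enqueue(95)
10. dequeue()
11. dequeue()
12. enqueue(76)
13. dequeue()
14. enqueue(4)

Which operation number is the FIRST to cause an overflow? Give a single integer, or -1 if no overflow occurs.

Answer: 7

Derivation:
1. enqueue(43): size=1
2. enqueue(29): size=2
3. enqueue(99): size=3
4. enqueue(63): size=4
5. enqueue(63): size=5
6. enqueue(82): size=6
7. enqueue(84): size=6=cap → OVERFLOW (fail)
8. dequeue(): size=5
9. enqueue(95): size=6
10. dequeue(): size=5
11. dequeue(): size=4
12. enqueue(76): size=5
13. dequeue(): size=4
14. enqueue(4): size=5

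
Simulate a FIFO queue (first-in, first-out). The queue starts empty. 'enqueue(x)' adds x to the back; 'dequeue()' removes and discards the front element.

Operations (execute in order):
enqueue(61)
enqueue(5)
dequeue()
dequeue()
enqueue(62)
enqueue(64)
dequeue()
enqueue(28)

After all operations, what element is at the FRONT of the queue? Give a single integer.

enqueue(61): queue = [61]
enqueue(5): queue = [61, 5]
dequeue(): queue = [5]
dequeue(): queue = []
enqueue(62): queue = [62]
enqueue(64): queue = [62, 64]
dequeue(): queue = [64]
enqueue(28): queue = [64, 28]

Answer: 64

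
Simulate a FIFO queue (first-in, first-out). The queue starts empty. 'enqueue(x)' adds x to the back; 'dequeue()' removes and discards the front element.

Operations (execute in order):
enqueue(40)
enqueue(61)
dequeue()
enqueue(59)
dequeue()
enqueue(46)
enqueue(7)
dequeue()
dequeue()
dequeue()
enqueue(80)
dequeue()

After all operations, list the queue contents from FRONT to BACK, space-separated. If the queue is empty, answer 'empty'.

Answer: empty

Derivation:
enqueue(40): [40]
enqueue(61): [40, 61]
dequeue(): [61]
enqueue(59): [61, 59]
dequeue(): [59]
enqueue(46): [59, 46]
enqueue(7): [59, 46, 7]
dequeue(): [46, 7]
dequeue(): [7]
dequeue(): []
enqueue(80): [80]
dequeue(): []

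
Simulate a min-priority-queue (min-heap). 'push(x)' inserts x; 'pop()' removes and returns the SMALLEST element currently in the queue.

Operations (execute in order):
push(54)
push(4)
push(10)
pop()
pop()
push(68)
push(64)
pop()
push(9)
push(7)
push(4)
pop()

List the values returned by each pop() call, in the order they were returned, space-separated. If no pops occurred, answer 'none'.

Answer: 4 10 54 4

Derivation:
push(54): heap contents = [54]
push(4): heap contents = [4, 54]
push(10): heap contents = [4, 10, 54]
pop() → 4: heap contents = [10, 54]
pop() → 10: heap contents = [54]
push(68): heap contents = [54, 68]
push(64): heap contents = [54, 64, 68]
pop() → 54: heap contents = [64, 68]
push(9): heap contents = [9, 64, 68]
push(7): heap contents = [7, 9, 64, 68]
push(4): heap contents = [4, 7, 9, 64, 68]
pop() → 4: heap contents = [7, 9, 64, 68]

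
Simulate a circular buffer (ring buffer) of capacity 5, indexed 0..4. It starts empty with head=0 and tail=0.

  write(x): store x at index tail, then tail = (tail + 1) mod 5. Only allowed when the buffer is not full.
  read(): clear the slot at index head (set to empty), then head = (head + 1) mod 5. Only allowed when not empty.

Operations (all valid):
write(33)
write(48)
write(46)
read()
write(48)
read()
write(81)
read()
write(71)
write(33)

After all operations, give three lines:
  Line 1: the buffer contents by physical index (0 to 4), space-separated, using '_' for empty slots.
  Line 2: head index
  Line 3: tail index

Answer: 71 33 _ 48 81
3
2

Derivation:
write(33): buf=[33 _ _ _ _], head=0, tail=1, size=1
write(48): buf=[33 48 _ _ _], head=0, tail=2, size=2
write(46): buf=[33 48 46 _ _], head=0, tail=3, size=3
read(): buf=[_ 48 46 _ _], head=1, tail=3, size=2
write(48): buf=[_ 48 46 48 _], head=1, tail=4, size=3
read(): buf=[_ _ 46 48 _], head=2, tail=4, size=2
write(81): buf=[_ _ 46 48 81], head=2, tail=0, size=3
read(): buf=[_ _ _ 48 81], head=3, tail=0, size=2
write(71): buf=[71 _ _ 48 81], head=3, tail=1, size=3
write(33): buf=[71 33 _ 48 81], head=3, tail=2, size=4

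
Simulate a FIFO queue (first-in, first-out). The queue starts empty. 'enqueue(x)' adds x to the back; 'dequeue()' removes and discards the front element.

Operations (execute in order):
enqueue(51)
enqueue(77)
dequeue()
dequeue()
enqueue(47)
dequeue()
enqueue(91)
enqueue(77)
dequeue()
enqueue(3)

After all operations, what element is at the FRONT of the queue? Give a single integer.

Answer: 77

Derivation:
enqueue(51): queue = [51]
enqueue(77): queue = [51, 77]
dequeue(): queue = [77]
dequeue(): queue = []
enqueue(47): queue = [47]
dequeue(): queue = []
enqueue(91): queue = [91]
enqueue(77): queue = [91, 77]
dequeue(): queue = [77]
enqueue(3): queue = [77, 3]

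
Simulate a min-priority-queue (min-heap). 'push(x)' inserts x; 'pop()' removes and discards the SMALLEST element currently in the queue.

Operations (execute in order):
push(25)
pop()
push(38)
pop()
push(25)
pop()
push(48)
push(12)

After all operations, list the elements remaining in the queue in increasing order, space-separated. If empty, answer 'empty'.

Answer: 12 48

Derivation:
push(25): heap contents = [25]
pop() → 25: heap contents = []
push(38): heap contents = [38]
pop() → 38: heap contents = []
push(25): heap contents = [25]
pop() → 25: heap contents = []
push(48): heap contents = [48]
push(12): heap contents = [12, 48]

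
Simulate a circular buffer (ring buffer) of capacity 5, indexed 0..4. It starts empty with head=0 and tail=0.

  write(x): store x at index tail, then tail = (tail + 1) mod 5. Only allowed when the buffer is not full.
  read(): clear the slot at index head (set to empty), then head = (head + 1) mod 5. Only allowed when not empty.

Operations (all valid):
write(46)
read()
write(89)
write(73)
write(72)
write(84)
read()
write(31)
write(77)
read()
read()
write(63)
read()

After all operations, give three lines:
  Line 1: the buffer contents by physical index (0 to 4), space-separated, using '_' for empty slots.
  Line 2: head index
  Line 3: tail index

write(46): buf=[46 _ _ _ _], head=0, tail=1, size=1
read(): buf=[_ _ _ _ _], head=1, tail=1, size=0
write(89): buf=[_ 89 _ _ _], head=1, tail=2, size=1
write(73): buf=[_ 89 73 _ _], head=1, tail=3, size=2
write(72): buf=[_ 89 73 72 _], head=1, tail=4, size=3
write(84): buf=[_ 89 73 72 84], head=1, tail=0, size=4
read(): buf=[_ _ 73 72 84], head=2, tail=0, size=3
write(31): buf=[31 _ 73 72 84], head=2, tail=1, size=4
write(77): buf=[31 77 73 72 84], head=2, tail=2, size=5
read(): buf=[31 77 _ 72 84], head=3, tail=2, size=4
read(): buf=[31 77 _ _ 84], head=4, tail=2, size=3
write(63): buf=[31 77 63 _ 84], head=4, tail=3, size=4
read(): buf=[31 77 63 _ _], head=0, tail=3, size=3

Answer: 31 77 63 _ _
0
3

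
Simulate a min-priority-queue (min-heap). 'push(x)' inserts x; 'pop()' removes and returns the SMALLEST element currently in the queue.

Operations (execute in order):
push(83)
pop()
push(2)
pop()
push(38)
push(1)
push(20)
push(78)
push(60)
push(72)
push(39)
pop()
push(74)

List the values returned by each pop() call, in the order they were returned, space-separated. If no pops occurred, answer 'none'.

push(83): heap contents = [83]
pop() → 83: heap contents = []
push(2): heap contents = [2]
pop() → 2: heap contents = []
push(38): heap contents = [38]
push(1): heap contents = [1, 38]
push(20): heap contents = [1, 20, 38]
push(78): heap contents = [1, 20, 38, 78]
push(60): heap contents = [1, 20, 38, 60, 78]
push(72): heap contents = [1, 20, 38, 60, 72, 78]
push(39): heap contents = [1, 20, 38, 39, 60, 72, 78]
pop() → 1: heap contents = [20, 38, 39, 60, 72, 78]
push(74): heap contents = [20, 38, 39, 60, 72, 74, 78]

Answer: 83 2 1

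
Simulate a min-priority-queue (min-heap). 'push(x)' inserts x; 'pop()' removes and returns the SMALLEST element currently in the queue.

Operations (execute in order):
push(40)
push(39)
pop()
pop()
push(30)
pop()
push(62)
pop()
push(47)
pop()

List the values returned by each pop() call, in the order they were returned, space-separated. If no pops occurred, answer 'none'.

Answer: 39 40 30 62 47

Derivation:
push(40): heap contents = [40]
push(39): heap contents = [39, 40]
pop() → 39: heap contents = [40]
pop() → 40: heap contents = []
push(30): heap contents = [30]
pop() → 30: heap contents = []
push(62): heap contents = [62]
pop() → 62: heap contents = []
push(47): heap contents = [47]
pop() → 47: heap contents = []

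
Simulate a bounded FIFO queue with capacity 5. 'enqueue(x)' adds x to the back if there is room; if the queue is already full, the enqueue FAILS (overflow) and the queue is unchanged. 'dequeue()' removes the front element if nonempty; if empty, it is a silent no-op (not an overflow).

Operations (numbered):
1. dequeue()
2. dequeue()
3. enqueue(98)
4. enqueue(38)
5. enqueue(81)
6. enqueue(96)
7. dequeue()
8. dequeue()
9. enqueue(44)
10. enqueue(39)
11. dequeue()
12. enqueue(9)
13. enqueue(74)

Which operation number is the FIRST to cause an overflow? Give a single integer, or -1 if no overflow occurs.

Answer: -1

Derivation:
1. dequeue(): empty, no-op, size=0
2. dequeue(): empty, no-op, size=0
3. enqueue(98): size=1
4. enqueue(38): size=2
5. enqueue(81): size=3
6. enqueue(96): size=4
7. dequeue(): size=3
8. dequeue(): size=2
9. enqueue(44): size=3
10. enqueue(39): size=4
11. dequeue(): size=3
12. enqueue(9): size=4
13. enqueue(74): size=5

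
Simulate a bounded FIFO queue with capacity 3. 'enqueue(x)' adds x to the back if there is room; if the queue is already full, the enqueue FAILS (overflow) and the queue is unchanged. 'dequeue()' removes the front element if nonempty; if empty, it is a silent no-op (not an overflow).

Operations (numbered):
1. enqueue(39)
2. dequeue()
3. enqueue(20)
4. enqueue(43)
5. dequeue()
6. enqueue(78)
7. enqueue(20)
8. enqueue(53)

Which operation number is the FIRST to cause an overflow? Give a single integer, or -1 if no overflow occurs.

Answer: 8

Derivation:
1. enqueue(39): size=1
2. dequeue(): size=0
3. enqueue(20): size=1
4. enqueue(43): size=2
5. dequeue(): size=1
6. enqueue(78): size=2
7. enqueue(20): size=3
8. enqueue(53): size=3=cap → OVERFLOW (fail)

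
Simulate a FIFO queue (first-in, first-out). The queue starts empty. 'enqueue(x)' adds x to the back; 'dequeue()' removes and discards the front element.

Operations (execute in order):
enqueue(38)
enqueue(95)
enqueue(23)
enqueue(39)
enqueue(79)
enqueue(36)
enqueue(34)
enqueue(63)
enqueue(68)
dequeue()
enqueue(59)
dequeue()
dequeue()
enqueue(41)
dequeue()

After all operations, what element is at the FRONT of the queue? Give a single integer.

Answer: 79

Derivation:
enqueue(38): queue = [38]
enqueue(95): queue = [38, 95]
enqueue(23): queue = [38, 95, 23]
enqueue(39): queue = [38, 95, 23, 39]
enqueue(79): queue = [38, 95, 23, 39, 79]
enqueue(36): queue = [38, 95, 23, 39, 79, 36]
enqueue(34): queue = [38, 95, 23, 39, 79, 36, 34]
enqueue(63): queue = [38, 95, 23, 39, 79, 36, 34, 63]
enqueue(68): queue = [38, 95, 23, 39, 79, 36, 34, 63, 68]
dequeue(): queue = [95, 23, 39, 79, 36, 34, 63, 68]
enqueue(59): queue = [95, 23, 39, 79, 36, 34, 63, 68, 59]
dequeue(): queue = [23, 39, 79, 36, 34, 63, 68, 59]
dequeue(): queue = [39, 79, 36, 34, 63, 68, 59]
enqueue(41): queue = [39, 79, 36, 34, 63, 68, 59, 41]
dequeue(): queue = [79, 36, 34, 63, 68, 59, 41]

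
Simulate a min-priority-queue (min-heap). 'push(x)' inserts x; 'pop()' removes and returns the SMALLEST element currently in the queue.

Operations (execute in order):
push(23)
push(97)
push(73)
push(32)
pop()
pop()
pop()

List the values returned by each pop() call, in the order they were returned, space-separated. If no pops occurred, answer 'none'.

push(23): heap contents = [23]
push(97): heap contents = [23, 97]
push(73): heap contents = [23, 73, 97]
push(32): heap contents = [23, 32, 73, 97]
pop() → 23: heap contents = [32, 73, 97]
pop() → 32: heap contents = [73, 97]
pop() → 73: heap contents = [97]

Answer: 23 32 73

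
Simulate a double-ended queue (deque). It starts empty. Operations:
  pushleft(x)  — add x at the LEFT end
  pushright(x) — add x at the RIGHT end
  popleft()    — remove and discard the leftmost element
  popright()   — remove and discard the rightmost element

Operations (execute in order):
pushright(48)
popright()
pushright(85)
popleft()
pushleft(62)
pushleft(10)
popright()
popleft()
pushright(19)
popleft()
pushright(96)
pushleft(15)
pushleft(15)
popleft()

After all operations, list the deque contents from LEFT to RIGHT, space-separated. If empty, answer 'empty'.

Answer: 15 96

Derivation:
pushright(48): [48]
popright(): []
pushright(85): [85]
popleft(): []
pushleft(62): [62]
pushleft(10): [10, 62]
popright(): [10]
popleft(): []
pushright(19): [19]
popleft(): []
pushright(96): [96]
pushleft(15): [15, 96]
pushleft(15): [15, 15, 96]
popleft(): [15, 96]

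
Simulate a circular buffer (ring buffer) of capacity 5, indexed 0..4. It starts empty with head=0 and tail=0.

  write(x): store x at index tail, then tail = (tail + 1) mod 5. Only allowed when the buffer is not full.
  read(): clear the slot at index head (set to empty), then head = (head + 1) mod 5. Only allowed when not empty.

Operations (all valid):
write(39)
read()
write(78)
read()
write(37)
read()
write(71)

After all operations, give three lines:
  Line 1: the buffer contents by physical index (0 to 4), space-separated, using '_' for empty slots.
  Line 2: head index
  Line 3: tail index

Answer: _ _ _ 71 _
3
4

Derivation:
write(39): buf=[39 _ _ _ _], head=0, tail=1, size=1
read(): buf=[_ _ _ _ _], head=1, tail=1, size=0
write(78): buf=[_ 78 _ _ _], head=1, tail=2, size=1
read(): buf=[_ _ _ _ _], head=2, tail=2, size=0
write(37): buf=[_ _ 37 _ _], head=2, tail=3, size=1
read(): buf=[_ _ _ _ _], head=3, tail=3, size=0
write(71): buf=[_ _ _ 71 _], head=3, tail=4, size=1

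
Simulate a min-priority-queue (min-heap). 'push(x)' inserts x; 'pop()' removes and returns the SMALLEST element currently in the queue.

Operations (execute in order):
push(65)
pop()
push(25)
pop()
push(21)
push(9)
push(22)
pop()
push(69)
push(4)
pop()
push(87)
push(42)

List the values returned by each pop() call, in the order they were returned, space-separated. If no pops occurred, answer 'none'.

push(65): heap contents = [65]
pop() → 65: heap contents = []
push(25): heap contents = [25]
pop() → 25: heap contents = []
push(21): heap contents = [21]
push(9): heap contents = [9, 21]
push(22): heap contents = [9, 21, 22]
pop() → 9: heap contents = [21, 22]
push(69): heap contents = [21, 22, 69]
push(4): heap contents = [4, 21, 22, 69]
pop() → 4: heap contents = [21, 22, 69]
push(87): heap contents = [21, 22, 69, 87]
push(42): heap contents = [21, 22, 42, 69, 87]

Answer: 65 25 9 4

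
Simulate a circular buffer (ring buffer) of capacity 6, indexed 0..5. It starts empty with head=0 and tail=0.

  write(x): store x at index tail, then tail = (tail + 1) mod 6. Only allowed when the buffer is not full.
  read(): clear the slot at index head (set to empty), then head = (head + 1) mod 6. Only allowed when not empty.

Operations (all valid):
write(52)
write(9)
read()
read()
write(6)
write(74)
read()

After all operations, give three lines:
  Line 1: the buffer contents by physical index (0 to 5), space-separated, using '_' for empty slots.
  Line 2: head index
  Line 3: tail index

Answer: _ _ _ 74 _ _
3
4

Derivation:
write(52): buf=[52 _ _ _ _ _], head=0, tail=1, size=1
write(9): buf=[52 9 _ _ _ _], head=0, tail=2, size=2
read(): buf=[_ 9 _ _ _ _], head=1, tail=2, size=1
read(): buf=[_ _ _ _ _ _], head=2, tail=2, size=0
write(6): buf=[_ _ 6 _ _ _], head=2, tail=3, size=1
write(74): buf=[_ _ 6 74 _ _], head=2, tail=4, size=2
read(): buf=[_ _ _ 74 _ _], head=3, tail=4, size=1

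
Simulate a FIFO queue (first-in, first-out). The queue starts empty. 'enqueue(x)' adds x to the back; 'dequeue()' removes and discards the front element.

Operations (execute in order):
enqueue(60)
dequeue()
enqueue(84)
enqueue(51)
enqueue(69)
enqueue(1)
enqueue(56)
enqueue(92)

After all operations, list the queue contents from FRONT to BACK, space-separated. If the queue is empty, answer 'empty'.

enqueue(60): [60]
dequeue(): []
enqueue(84): [84]
enqueue(51): [84, 51]
enqueue(69): [84, 51, 69]
enqueue(1): [84, 51, 69, 1]
enqueue(56): [84, 51, 69, 1, 56]
enqueue(92): [84, 51, 69, 1, 56, 92]

Answer: 84 51 69 1 56 92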